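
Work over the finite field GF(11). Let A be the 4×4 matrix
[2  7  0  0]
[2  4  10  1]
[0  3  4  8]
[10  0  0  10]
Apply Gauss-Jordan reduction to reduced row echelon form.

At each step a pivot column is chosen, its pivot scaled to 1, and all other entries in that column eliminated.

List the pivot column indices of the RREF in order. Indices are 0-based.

[1] R0 /= 2  ⇒  (1, 9, 0, 0)
     R1 -= 2·R0  ⇒  (0, 8, 10, 1)
     R3 -= 10·R0  ⇒  (0, 9, 0, 10)
[2] R1 /= 8  ⇒  (0, 1, 4, 7)
     R0 -= 9·R1  ⇒  (1, 0, 8, 3)
     R2 -= 3·R1  ⇒  (0, 0, 3, 9)
     R3 -= 9·R1  ⇒  (0, 0, 8, 2)
[3] R2 /= 3  ⇒  (0, 0, 1, 3)
     R0 -= 8·R2  ⇒  (1, 0, 0, 1)
     R1 -= 4·R2  ⇒  (0, 1, 0, 6)
     R3 -= 8·R2  ⇒  (0, 0, 0, 0)
column 3 empty below row 3

pivot columns: 0, 1, 2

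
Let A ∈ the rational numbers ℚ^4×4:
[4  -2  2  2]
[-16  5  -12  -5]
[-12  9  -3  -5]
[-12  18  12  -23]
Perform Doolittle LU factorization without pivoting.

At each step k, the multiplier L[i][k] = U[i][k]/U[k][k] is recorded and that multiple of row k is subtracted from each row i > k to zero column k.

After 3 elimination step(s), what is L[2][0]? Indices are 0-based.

L[2][0] = -3

k=0: U[0][0]=4
  eliminate (1,0): mult=-4, new row 1: (0, -3, -4, 3); set L[1][0]=-4
  eliminate (2,0): mult=-3, new row 2: (0, 3, 3, 1); set L[2][0]=-3
  eliminate (3,0): mult=-3, new row 3: (0, 12, 18, -17); set L[3][0]=-3
k=1: U[1][1]=-3
  eliminate (2,1): mult=-1, new row 2: (0, 0, -1, 4); set L[2][1]=-1
  eliminate (3,1): mult=-4, new row 3: (0, 0, 2, -5); set L[3][1]=-4
k=2: U[2][2]=-1
  eliminate (3,2): mult=-2, new row 3: (0, 0, 0, 3); set L[3][2]=-2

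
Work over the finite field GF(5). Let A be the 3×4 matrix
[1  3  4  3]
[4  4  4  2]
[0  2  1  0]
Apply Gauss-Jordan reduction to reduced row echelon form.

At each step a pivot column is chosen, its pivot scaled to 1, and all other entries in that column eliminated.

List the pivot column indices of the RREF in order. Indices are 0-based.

pivot(0,0)=1: scale R0 → (1, 3, 4, 3)
  clear (1,0): R1 −= (4)R0 → (0, 2, 3, 0)
pivot(1,1)=2: scale R1 → (0, 1, 4, 0)
  clear (0,1): R0 −= (3)R1 → (1, 0, 2, 3)
  clear (2,1): R2 −= (2)R1 → (0, 0, 3, 0)
pivot(2,2)=3: scale R2 → (0, 0, 1, 0)
  clear (0,2): R0 −= (2)R2 → (1, 0, 0, 3)
  clear (1,2): R1 −= (4)R2 → (0, 1, 0, 0)

pivot columns: 0, 1, 2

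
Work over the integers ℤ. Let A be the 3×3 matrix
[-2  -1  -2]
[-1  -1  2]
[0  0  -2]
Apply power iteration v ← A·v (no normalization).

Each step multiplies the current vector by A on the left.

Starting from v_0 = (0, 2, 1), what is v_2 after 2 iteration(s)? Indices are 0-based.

v_2 = (12, 0, 4)

v_0 = (0, 2, 1).
v_1 = A·v_0 = (-4, 0, -2).
v_2 = A·v_1 = (12, 0, 4).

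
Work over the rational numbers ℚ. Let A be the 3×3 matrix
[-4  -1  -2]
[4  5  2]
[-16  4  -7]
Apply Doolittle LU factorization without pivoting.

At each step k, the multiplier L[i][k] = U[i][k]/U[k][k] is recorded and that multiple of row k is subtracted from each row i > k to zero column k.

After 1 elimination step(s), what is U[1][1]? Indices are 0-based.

U[1][1] = 4

[col 0] pivot -4
  R1 -= -1*R0 → (0, 4, 0)  (L[1][0] := -1)
  R2 -= 4*R0 → (0, 8, 1)  (L[2][0] := 4)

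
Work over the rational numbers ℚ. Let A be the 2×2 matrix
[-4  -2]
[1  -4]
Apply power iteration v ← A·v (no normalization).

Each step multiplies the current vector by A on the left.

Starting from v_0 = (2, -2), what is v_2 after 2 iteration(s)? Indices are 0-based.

v_0 = (2, -2).
v_1 = A·v_0 = (-4, 10).
v_2 = A·v_1 = (-4, -44).

v_2 = (-4, -44)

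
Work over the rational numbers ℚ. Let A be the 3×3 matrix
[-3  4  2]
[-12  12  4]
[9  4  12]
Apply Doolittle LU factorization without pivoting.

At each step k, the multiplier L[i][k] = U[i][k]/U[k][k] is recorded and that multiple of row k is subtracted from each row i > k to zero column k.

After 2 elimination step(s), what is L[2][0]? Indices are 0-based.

k=0: U[0][0]=-3
  eliminate (1,0): mult=4, new row 1: (0, -4, -4); set L[1][0]=4
  eliminate (2,0): mult=-3, new row 2: (0, 16, 18); set L[2][0]=-3
k=1: U[1][1]=-4
  eliminate (2,1): mult=-4, new row 2: (0, 0, 2); set L[2][1]=-4

L[2][0] = -3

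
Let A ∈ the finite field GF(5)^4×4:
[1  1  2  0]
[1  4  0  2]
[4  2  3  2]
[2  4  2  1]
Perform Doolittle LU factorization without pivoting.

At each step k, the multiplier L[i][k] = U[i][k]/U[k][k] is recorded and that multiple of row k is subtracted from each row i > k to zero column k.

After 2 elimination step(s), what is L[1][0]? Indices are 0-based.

k=0: U[0][0]=1
  eliminate (1,0): mult=1, new row 1: (0, 3, 3, 2); set L[1][0]=1
  eliminate (2,0): mult=4, new row 2: (0, 3, 0, 2); set L[2][0]=4
  eliminate (3,0): mult=2, new row 3: (0, 2, 3, 1); set L[3][0]=2
k=1: U[1][1]=3
  eliminate (2,1): mult=1, new row 2: (0, 0, 2, 0); set L[2][1]=1
  eliminate (3,1): mult=4, new row 3: (0, 0, 1, 3); set L[3][1]=4

L[1][0] = 1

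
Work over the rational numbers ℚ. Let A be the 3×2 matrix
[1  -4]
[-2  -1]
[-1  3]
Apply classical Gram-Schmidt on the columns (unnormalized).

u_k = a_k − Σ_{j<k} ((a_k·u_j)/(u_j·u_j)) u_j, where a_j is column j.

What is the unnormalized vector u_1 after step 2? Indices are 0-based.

Step 1: u_0 = a_0 = (1, -2, -1).
Step 2: u_1 = a_1 − (-5/6)·u_0 = (-19/6, -8/3, 13/6).

u_1 = (-19/6, -8/3, 13/6)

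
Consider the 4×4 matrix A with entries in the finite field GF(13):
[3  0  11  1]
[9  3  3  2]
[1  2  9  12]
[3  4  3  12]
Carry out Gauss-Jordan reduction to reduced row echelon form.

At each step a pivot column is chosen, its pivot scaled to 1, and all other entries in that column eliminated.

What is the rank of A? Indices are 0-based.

rank = 4

pivot(0,0)=3: scale R0 → (1, 0, 8, 9)
  clear (1,0): R1 −= (9)R0 → (0, 3, 9, 12)
  clear (2,0): R2 −= (1)R0 → (0, 2, 1, 3)
  clear (3,0): R3 −= (3)R0 → (0, 4, 5, 11)
pivot(1,1)=3: scale R1 → (0, 1, 3, 4)
  clear (2,1): R2 −= (2)R1 → (0, 0, 8, 8)
  clear (3,1): R3 −= (4)R1 → (0, 0, 6, 8)
pivot(2,2)=8: scale R2 → (0, 0, 1, 1)
  clear (0,2): R0 −= (8)R2 → (1, 0, 0, 1)
  clear (1,2): R1 −= (3)R2 → (0, 1, 0, 1)
  clear (3,2): R3 −= (6)R2 → (0, 0, 0, 2)
pivot(3,3)=2: scale R3 → (0, 0, 0, 1)
  clear (0,3): R0 −= (1)R3 → (1, 0, 0, 0)
  clear (1,3): R1 −= (1)R3 → (0, 1, 0, 0)
  clear (2,3): R2 −= (1)R3 → (0, 0, 1, 0)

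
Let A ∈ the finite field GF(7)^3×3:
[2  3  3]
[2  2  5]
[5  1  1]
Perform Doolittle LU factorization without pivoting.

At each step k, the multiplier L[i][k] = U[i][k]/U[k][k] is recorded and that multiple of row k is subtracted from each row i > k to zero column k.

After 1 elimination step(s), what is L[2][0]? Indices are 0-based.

L[2][0] = 6

Step 1: pivot at (0,0) is 2.
  row1 ← row1 − (1)·row0  ⇒  L[1][0]=1, U row1=(0, 6, 2)
  row2 ← row2 − (6)·row0  ⇒  L[2][0]=6, U row2=(0, 4, 4)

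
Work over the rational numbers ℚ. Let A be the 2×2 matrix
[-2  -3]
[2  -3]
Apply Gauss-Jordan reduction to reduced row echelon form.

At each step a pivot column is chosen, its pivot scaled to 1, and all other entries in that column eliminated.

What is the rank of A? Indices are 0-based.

pivot(0,0)=-2: scale R0 → (1, 3/2)
  clear (1,0): R1 −= (2)R0 → (0, -6)
pivot(1,1)=-6: scale R1 → (0, 1)
  clear (0,1): R0 −= (3/2)R1 → (1, 0)

rank = 2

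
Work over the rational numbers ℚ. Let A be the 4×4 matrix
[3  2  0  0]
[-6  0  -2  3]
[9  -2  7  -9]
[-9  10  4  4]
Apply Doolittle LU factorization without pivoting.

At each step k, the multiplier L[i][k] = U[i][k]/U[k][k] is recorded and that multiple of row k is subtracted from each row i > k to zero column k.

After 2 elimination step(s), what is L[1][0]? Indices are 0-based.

L[1][0] = -2

[col 0] pivot 3
  R1 -= -2*R0 → (0, 4, -2, 3)  (L[1][0] := -2)
  R2 -= 3*R0 → (0, -8, 7, -9)  (L[2][0] := 3)
  R3 -= -3*R0 → (0, 16, 4, 4)  (L[3][0] := -3)
[col 1] pivot 4
  R2 -= -2*R1 → (0, 0, 3, -3)  (L[2][1] := -2)
  R3 -= 4*R1 → (0, 0, 12, -8)  (L[3][1] := 4)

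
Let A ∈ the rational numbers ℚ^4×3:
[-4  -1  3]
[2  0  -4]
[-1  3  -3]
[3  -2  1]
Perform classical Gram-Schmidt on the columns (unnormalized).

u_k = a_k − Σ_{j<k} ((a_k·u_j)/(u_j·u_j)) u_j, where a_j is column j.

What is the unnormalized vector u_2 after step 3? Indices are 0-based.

Step 1: u_0 = a_0 = (-4, 2, -1, 3).
Step 2: u_1 = a_1 − (-1/6)·u_0 = (-5/3, 1/3, 17/6, -3/2).
Step 3: u_2 = a_2 − (-7/15)·u_0 − (-98/79)·u_1 = (-369/395, -1048/395, 19/395, 213/395).

u_2 = (-369/395, -1048/395, 19/395, 213/395)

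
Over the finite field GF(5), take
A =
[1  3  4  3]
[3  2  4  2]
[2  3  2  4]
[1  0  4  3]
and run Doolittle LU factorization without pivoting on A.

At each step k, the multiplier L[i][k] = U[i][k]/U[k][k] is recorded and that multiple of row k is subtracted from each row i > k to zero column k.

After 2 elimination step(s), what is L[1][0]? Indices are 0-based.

k=0: U[0][0]=1
  eliminate (1,0): mult=3, new row 1: (0, 3, 2, 3); set L[1][0]=3
  eliminate (2,0): mult=2, new row 2: (0, 2, 4, 3); set L[2][0]=2
  eliminate (3,0): mult=1, new row 3: (0, 2, 0, 0); set L[3][0]=1
k=1: U[1][1]=3
  eliminate (2,1): mult=4, new row 2: (0, 0, 1, 1); set L[2][1]=4
  eliminate (3,1): mult=4, new row 3: (0, 0, 2, 3); set L[3][1]=4

L[1][0] = 3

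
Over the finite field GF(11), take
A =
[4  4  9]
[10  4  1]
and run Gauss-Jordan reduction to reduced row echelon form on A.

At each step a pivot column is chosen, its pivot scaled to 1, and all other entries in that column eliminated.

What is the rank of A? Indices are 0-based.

rank = 2

step 1: normalize row 0 (÷4) = (1, 1, 5)
  row 1: subtract 10×row0 = (0, 5, 6)
step 2: normalize row 1 (÷5) = (0, 1, 10)
  row 0: subtract 1×row1 = (1, 0, 6)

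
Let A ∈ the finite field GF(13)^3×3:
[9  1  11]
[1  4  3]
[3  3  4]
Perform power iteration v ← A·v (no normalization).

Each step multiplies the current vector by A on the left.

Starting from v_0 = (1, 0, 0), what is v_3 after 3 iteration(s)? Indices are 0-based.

v_0 = (1, 0, 0).
v_1 = A·v_0 = (9, 1, 3).
v_2 = A·v_1 = (11, 9, 3).
v_3 = A·v_2 = (11, 4, 7).

v_3 = (11, 4, 7)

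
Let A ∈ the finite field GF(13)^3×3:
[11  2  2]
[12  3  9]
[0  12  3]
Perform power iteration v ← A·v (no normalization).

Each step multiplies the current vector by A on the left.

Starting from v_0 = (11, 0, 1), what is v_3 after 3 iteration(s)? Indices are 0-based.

v_0 = (11, 0, 1).
v_1 = A·v_0 = (6, 11, 3).
v_2 = A·v_1 = (3, 2, 11).
v_3 = A·v_2 = (7, 11, 5).

v_3 = (7, 11, 5)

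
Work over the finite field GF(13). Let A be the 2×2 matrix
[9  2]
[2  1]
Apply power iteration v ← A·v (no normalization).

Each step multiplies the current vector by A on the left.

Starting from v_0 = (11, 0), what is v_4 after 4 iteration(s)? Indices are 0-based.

v_4 = (12, 1)

v_0 = (11, 0).
v_1 = A·v_0 = (8, 9).
v_2 = A·v_1 = (12, 12).
v_3 = A·v_2 = (2, 10).
v_4 = A·v_3 = (12, 1).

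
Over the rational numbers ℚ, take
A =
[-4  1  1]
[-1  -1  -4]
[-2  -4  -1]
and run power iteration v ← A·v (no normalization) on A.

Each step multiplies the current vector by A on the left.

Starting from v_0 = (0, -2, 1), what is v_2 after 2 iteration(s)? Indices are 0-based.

v_0 = (0, -2, 1).
v_1 = A·v_0 = (-1, -2, 7).
v_2 = A·v_1 = (9, -25, 3).

v_2 = (9, -25, 3)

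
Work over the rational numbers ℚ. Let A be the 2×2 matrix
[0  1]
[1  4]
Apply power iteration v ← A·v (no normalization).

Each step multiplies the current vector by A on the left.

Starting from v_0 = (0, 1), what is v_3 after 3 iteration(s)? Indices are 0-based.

v_3 = (17, 72)

v_0 = (0, 1).
v_1 = A·v_0 = (1, 4).
v_2 = A·v_1 = (4, 17).
v_3 = A·v_2 = (17, 72).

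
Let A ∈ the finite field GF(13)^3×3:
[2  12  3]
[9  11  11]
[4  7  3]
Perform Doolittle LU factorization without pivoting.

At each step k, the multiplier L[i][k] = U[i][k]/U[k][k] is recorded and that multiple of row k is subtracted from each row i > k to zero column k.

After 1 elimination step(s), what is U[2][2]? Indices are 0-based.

Step 1: pivot at (0,0) is 2.
  row1 ← row1 − (11)·row0  ⇒  L[1][0]=11, U row1=(0, 9, 4)
  row2 ← row2 − (2)·row0  ⇒  L[2][0]=2, U row2=(0, 9, 10)

U[2][2] = 10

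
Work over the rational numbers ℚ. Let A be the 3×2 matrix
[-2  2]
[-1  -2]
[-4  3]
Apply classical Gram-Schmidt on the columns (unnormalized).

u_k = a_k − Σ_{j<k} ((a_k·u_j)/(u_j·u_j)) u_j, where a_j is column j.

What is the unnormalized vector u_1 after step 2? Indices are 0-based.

Step 1: u_0 = a_0 = (-2, -1, -4).
Step 2: u_1 = a_1 − (-2/3)·u_0 = (2/3, -8/3, 1/3).

u_1 = (2/3, -8/3, 1/3)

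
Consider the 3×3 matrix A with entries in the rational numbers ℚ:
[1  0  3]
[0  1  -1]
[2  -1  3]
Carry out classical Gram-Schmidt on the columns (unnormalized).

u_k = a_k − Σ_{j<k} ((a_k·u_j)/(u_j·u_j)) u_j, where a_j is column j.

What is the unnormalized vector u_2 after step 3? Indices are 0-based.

u_2 = (4/3, -2/3, -2/3)

Step 1: u_0 = a_0 = (1, 0, 2).
Step 2: u_1 = a_1 − (-2/5)·u_0 = (2/5, 1, -1/5).
Step 3: u_2 = a_2 − (9/5)·u_0 − (-1/3)·u_1 = (4/3, -2/3, -2/3).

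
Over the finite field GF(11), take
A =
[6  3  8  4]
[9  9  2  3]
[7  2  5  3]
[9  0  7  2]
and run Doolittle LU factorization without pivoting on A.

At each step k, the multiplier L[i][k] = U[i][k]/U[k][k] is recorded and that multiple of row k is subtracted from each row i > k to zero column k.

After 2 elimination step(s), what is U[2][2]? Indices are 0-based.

U[2][2] = 7

Step 1: pivot at (0,0) is 6.
  row1 ← row1 − (7)·row0  ⇒  L[1][0]=7, U row1=(0, 10, 1, 8)
  row2 ← row2 − (3)·row0  ⇒  L[2][0]=3, U row2=(0, 4, 3, 2)
  row3 ← row3 − (7)·row0  ⇒  L[3][0]=7, U row3=(0, 1, 6, 7)
Step 2: pivot at (1,1) is 10.
  row2 ← row2 − (7)·row1  ⇒  L[2][1]=7, U row2=(0, 0, 7, 1)
  row3 ← row3 − (10)·row1  ⇒  L[3][1]=10, U row3=(0, 0, 7, 4)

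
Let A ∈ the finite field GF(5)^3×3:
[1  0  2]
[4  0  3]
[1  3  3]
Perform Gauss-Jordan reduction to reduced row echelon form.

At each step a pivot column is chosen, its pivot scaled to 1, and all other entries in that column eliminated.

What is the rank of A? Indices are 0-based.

[1] R0 /= 1  ⇒  (1, 0, 2)
     R1 -= 4·R0  ⇒  (0, 0, 0)
     R2 -= 1·R0  ⇒  (0, 3, 1)
[2] R1 <-> R2
[2] R1 /= 3  ⇒  (0, 1, 2)
column 2 empty below row 2

rank = 2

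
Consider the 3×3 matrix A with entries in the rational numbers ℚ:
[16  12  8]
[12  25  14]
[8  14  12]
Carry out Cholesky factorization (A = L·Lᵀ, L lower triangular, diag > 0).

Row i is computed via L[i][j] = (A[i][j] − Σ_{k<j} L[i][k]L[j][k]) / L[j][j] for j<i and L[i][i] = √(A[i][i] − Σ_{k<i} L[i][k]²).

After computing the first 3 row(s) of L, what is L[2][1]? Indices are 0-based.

Step 1: L[0][0] = √(16) = 4.
  L[1][0] = (12) / L[0][0] = 3.
Step 2: L[1][1] = √(16) = 4.
  L[2][0] = (8) / L[0][0] = 2.
  L[2][1] = (8) / L[1][1] = 2.
Step 3: L[2][2] = √(4) = 2.

L[2][1] = 2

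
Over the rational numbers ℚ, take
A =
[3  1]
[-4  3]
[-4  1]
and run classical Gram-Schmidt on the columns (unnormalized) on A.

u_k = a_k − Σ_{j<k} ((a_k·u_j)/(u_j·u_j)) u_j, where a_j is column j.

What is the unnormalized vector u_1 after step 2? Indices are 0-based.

Step 1: u_0 = a_0 = (3, -4, -4).
Step 2: u_1 = a_1 − (-13/41)·u_0 = (80/41, 71/41, -11/41).

u_1 = (80/41, 71/41, -11/41)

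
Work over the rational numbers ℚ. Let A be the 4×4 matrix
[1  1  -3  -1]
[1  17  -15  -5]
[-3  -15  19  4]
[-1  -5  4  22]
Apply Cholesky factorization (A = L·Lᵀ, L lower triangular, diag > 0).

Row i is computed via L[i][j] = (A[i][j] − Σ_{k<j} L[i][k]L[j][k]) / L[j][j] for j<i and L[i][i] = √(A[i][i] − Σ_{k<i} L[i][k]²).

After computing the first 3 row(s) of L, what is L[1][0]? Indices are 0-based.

Step 1: L[0][0] = √(1) = 1.
  L[1][0] = (1) / L[0][0] = 1.
Step 2: L[1][1] = √(16) = 4.
  L[2][0] = (-3) / L[0][0] = -3.
  L[2][1] = (-12) / L[1][1] = -3.
Step 3: L[2][2] = √(1) = 1.

L[1][0] = 1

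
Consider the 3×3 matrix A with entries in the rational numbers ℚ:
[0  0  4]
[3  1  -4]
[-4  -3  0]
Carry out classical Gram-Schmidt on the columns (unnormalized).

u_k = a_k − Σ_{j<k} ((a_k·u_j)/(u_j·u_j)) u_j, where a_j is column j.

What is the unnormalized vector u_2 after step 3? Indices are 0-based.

Step 1: u_0 = a_0 = (0, 3, -4).
Step 2: u_1 = a_1 − (3/5)·u_0 = (0, -4/5, -3/5).
Step 3: u_2 = a_2 − (-12/25)·u_0 − (16/5)·u_1 = (4, 0, 0).

u_2 = (4, 0, 0)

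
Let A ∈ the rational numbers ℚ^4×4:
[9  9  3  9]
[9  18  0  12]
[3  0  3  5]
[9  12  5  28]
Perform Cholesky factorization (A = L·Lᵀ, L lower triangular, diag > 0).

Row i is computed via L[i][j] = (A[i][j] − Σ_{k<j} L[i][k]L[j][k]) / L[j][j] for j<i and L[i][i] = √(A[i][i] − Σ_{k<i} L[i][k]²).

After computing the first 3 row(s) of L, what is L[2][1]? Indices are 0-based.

Step 1: L[0][0] = √(9) = 3.
  L[1][0] = (9) / L[0][0] = 3.
Step 2: L[1][1] = √(9) = 3.
  L[2][0] = (3) / L[0][0] = 1.
  L[2][1] = (-3) / L[1][1] = -1.
Step 3: L[2][2] = √(1) = 1.

L[2][1] = -1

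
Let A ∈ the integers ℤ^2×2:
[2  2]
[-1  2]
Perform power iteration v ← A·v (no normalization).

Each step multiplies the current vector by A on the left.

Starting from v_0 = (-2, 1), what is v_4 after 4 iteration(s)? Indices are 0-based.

v_0 = (-2, 1).
v_1 = A·v_0 = (-2, 4).
v_2 = A·v_1 = (4, 10).
v_3 = A·v_2 = (28, 16).
v_4 = A·v_3 = (88, 4).

v_4 = (88, 4)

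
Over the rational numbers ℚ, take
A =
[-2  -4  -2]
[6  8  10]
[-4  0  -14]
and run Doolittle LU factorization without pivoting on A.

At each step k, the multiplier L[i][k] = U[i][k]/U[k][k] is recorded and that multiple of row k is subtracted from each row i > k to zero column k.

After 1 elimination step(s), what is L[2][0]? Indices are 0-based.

L[2][0] = 2

k=0: U[0][0]=-2
  eliminate (1,0): mult=-3, new row 1: (0, -4, 4); set L[1][0]=-3
  eliminate (2,0): mult=2, new row 2: (0, 8, -10); set L[2][0]=2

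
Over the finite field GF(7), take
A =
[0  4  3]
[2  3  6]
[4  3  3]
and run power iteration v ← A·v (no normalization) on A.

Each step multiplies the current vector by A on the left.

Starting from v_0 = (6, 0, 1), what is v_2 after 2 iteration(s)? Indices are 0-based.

v_2 = (6, 5, 0)

v_0 = (6, 0, 1).
v_1 = A·v_0 = (3, 4, 6).
v_2 = A·v_1 = (6, 5, 0).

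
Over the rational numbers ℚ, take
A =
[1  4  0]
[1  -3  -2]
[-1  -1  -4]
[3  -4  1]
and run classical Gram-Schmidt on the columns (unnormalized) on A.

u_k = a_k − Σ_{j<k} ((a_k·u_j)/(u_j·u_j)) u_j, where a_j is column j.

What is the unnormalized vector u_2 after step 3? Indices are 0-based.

u_2 = (-379/202, -178/101, -306/101, 41/202)

Step 1: u_0 = a_0 = (1, 1, -1, 3).
Step 2: u_1 = a_1 − (-5/6)·u_0 = (29/6, -13/6, -11/6, -3/2).
Step 3: u_2 = a_2 − (5/12)·u_0 − (61/202)·u_1 = (-379/202, -178/101, -306/101, 41/202).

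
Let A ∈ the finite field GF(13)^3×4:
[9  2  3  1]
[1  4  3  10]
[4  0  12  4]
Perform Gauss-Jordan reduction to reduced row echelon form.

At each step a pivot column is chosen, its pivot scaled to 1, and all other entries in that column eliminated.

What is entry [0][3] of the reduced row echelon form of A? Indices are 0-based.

M[0][3] = 10

pivot(0,0)=9: scale R0 → (1, 6, 9, 3)
  clear (1,0): R1 −= (1)R0 → (0, 11, 7, 7)
  clear (2,0): R2 −= (4)R0 → (0, 2, 2, 5)
pivot(1,1)=11: scale R1 → (0, 1, 3, 3)
  clear (0,1): R0 −= (6)R1 → (1, 0, 4, 11)
  clear (2,1): R2 −= (2)R1 → (0, 0, 9, 12)
pivot(2,2)=9: scale R2 → (0, 0, 1, 10)
  clear (0,2): R0 −= (4)R2 → (1, 0, 0, 10)
  clear (1,2): R1 −= (3)R2 → (0, 1, 0, 12)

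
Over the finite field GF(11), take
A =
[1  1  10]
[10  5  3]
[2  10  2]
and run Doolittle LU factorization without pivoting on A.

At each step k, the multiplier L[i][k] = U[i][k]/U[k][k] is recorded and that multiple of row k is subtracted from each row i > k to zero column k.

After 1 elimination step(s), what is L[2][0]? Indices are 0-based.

L[2][0] = 2

Step 1: pivot at (0,0) is 1.
  row1 ← row1 − (10)·row0  ⇒  L[1][0]=10, U row1=(0, 6, 2)
  row2 ← row2 − (2)·row0  ⇒  L[2][0]=2, U row2=(0, 8, 4)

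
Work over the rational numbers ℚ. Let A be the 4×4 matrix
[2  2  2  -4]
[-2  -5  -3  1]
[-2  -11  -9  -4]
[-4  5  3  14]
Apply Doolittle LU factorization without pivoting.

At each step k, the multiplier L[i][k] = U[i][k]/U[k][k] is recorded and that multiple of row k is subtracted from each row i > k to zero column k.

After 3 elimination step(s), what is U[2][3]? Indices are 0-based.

U[2][3] = 1

k=0: U[0][0]=2
  eliminate (1,0): mult=-1, new row 1: (0, -3, -1, -3); set L[1][0]=-1
  eliminate (2,0): mult=-1, new row 2: (0, -9, -7, -8); set L[2][0]=-1
  eliminate (3,0): mult=-2, new row 3: (0, 9, 7, 6); set L[3][0]=-2
k=1: U[1][1]=-3
  eliminate (2,1): mult=3, new row 2: (0, 0, -4, 1); set L[2][1]=3
  eliminate (3,1): mult=-3, new row 3: (0, 0, 4, -3); set L[3][1]=-3
k=2: U[2][2]=-4
  eliminate (3,2): mult=-1, new row 3: (0, 0, 0, -2); set L[3][2]=-1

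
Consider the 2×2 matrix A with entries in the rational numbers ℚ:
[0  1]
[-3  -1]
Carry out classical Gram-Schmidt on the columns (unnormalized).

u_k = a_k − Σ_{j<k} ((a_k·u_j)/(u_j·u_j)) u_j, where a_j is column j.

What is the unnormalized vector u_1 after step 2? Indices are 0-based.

u_1 = (1, 0)

Step 1: u_0 = a_0 = (0, -3).
Step 2: u_1 = a_1 − (1/3)·u_0 = (1, 0).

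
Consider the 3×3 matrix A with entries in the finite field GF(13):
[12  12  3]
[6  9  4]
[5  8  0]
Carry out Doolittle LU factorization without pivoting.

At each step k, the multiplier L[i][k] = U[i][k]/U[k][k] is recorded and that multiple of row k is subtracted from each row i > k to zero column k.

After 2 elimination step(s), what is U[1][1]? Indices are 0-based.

U[1][1] = 3

[col 0] pivot 12
  R1 -= 7*R0 → (0, 3, 9)  (L[1][0] := 7)
  R2 -= 8*R0 → (0, 3, 2)  (L[2][0] := 8)
[col 1] pivot 3
  R2 -= 1*R1 → (0, 0, 6)  (L[2][1] := 1)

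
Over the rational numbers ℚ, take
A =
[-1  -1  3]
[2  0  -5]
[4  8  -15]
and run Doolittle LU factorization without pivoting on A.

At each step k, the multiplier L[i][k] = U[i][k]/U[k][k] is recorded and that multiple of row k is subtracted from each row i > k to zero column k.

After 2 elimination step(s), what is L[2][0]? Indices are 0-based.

[col 0] pivot -1
  R1 -= -2*R0 → (0, -2, 1)  (L[1][0] := -2)
  R2 -= -4*R0 → (0, 4, -3)  (L[2][0] := -4)
[col 1] pivot -2
  R2 -= -2*R1 → (0, 0, -1)  (L[2][1] := -2)

L[2][0] = -4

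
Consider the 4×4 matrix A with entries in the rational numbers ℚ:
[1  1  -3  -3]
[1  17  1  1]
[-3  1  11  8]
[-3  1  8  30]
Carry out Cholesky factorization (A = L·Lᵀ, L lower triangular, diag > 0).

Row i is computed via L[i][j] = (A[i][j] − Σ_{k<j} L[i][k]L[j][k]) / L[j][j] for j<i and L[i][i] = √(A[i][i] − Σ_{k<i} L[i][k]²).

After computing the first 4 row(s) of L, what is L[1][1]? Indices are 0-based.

L[1][1] = 4

Step 1: L[0][0] = √(1) = 1.
  L[1][0] = (1) / L[0][0] = 1.
Step 2: L[1][1] = √(16) = 4.
  L[2][0] = (-3) / L[0][0] = -3.
  L[2][1] = (4) / L[1][1] = 1.
Step 3: L[2][2] = √(1) = 1.
  L[3][0] = (-3) / L[0][0] = -3.
  L[3][1] = (4) / L[1][1] = 1.
  L[3][2] = (-2) / L[2][2] = -2.
Step 4: L[3][3] = √(16) = 4.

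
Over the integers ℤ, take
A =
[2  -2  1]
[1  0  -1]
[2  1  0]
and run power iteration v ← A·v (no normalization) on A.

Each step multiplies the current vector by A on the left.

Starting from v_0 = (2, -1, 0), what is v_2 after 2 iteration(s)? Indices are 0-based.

v_2 = (11, 3, 14)

v_0 = (2, -1, 0).
v_1 = A·v_0 = (6, 2, 3).
v_2 = A·v_1 = (11, 3, 14).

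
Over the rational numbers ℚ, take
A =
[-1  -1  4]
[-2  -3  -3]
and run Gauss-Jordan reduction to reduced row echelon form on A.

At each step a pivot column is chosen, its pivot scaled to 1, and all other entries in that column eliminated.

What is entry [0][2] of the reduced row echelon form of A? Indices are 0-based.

step 1: normalize row 0 (÷-1) = (1, 1, -4)
  row 1: subtract -2×row0 = (0, -1, -11)
step 2: normalize row 1 (÷-1) = (0, 1, 11)
  row 0: subtract 1×row1 = (1, 0, -15)

M[0][2] = -15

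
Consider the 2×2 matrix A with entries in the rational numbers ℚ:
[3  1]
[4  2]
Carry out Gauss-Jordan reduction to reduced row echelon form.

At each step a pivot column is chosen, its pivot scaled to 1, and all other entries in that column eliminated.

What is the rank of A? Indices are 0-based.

rank = 2

[1] R0 /= 3  ⇒  (1, 1/3)
     R1 -= 4·R0  ⇒  (0, 2/3)
[2] R1 /= 2/3  ⇒  (0, 1)
     R0 -= 1/3·R1  ⇒  (1, 0)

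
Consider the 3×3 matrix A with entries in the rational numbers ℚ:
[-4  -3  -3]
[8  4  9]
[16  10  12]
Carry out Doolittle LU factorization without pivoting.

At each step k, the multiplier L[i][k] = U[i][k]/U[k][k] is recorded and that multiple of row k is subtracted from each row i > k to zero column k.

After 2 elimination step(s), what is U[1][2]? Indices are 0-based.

U[1][2] = 3

k=0: U[0][0]=-4
  eliminate (1,0): mult=-2, new row 1: (0, -2, 3); set L[1][0]=-2
  eliminate (2,0): mult=-4, new row 2: (0, -2, 0); set L[2][0]=-4
k=1: U[1][1]=-2
  eliminate (2,1): mult=1, new row 2: (0, 0, -3); set L[2][1]=1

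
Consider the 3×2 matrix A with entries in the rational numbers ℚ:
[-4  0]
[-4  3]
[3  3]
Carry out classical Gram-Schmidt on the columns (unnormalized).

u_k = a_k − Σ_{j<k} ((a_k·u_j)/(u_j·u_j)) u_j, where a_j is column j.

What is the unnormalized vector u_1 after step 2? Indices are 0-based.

u_1 = (-12/41, 111/41, 132/41)

Step 1: u_0 = a_0 = (-4, -4, 3).
Step 2: u_1 = a_1 − (-3/41)·u_0 = (-12/41, 111/41, 132/41).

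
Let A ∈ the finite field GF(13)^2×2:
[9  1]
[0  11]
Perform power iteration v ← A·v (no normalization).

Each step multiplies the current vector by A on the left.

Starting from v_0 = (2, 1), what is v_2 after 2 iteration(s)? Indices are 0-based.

v_2 = (0, 4)

v_0 = (2, 1).
v_1 = A·v_0 = (6, 11).
v_2 = A·v_1 = (0, 4).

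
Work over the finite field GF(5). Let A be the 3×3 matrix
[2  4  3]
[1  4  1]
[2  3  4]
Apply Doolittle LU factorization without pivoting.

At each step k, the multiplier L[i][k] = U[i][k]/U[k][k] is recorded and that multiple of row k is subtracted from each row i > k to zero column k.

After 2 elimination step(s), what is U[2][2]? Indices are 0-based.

k=0: U[0][0]=2
  eliminate (1,0): mult=3, new row 1: (0, 2, 2); set L[1][0]=3
  eliminate (2,0): mult=1, new row 2: (0, 4, 1); set L[2][0]=1
k=1: U[1][1]=2
  eliminate (2,1): mult=2, new row 2: (0, 0, 2); set L[2][1]=2

U[2][2] = 2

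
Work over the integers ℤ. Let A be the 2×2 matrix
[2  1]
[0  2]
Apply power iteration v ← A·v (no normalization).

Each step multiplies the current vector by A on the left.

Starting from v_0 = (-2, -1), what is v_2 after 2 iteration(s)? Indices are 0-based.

v_2 = (-12, -4)

v_0 = (-2, -1).
v_1 = A·v_0 = (-5, -2).
v_2 = A·v_1 = (-12, -4).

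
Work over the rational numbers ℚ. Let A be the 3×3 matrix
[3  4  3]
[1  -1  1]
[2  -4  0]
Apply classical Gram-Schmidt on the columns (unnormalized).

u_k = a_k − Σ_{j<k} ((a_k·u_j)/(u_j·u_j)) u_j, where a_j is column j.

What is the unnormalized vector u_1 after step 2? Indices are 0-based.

Step 1: u_0 = a_0 = (3, 1, 2).
Step 2: u_1 = a_1 − (3/14)·u_0 = (47/14, -17/14, -31/7).

u_1 = (47/14, -17/14, -31/7)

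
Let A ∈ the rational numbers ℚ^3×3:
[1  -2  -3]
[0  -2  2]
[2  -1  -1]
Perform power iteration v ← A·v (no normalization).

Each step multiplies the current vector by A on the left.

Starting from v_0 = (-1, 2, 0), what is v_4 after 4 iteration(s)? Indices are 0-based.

v_4 = (-67, 72, 14)

v_0 = (-1, 2, 0).
v_1 = A·v_0 = (-5, -4, -4).
v_2 = A·v_1 = (15, 0, -2).
v_3 = A·v_2 = (21, -4, 32).
v_4 = A·v_3 = (-67, 72, 14).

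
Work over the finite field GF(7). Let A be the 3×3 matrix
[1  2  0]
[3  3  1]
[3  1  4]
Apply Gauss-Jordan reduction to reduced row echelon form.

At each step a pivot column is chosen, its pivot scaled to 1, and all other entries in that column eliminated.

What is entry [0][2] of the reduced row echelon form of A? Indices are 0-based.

M[0][2] = 3

step 1: normalize row 0 (÷1) = (1, 2, 0)
  row 1: subtract 3×row0 = (0, 4, 1)
  row 2: subtract 3×row0 = (0, 2, 4)
step 2: normalize row 1 (÷4) = (0, 1, 2)
  row 0: subtract 2×row1 = (1, 0, 3)
  row 2: subtract 2×row1 = (0, 0, 0)
skip col 2 (zero from row 2)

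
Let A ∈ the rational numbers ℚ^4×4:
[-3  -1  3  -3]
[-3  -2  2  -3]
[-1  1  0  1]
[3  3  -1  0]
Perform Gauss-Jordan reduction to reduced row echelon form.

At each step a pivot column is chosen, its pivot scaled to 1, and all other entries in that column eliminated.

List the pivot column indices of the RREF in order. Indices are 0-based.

pivot columns: 0, 1, 2, 3

[1] R0 /= -3  ⇒  (1, 1/3, -1, 1)
     R1 -= -3·R0  ⇒  (0, -1, -1, 0)
     R2 -= -1·R0  ⇒  (0, 4/3, -1, 2)
     R3 -= 3·R0  ⇒  (0, 2, 2, -3)
[2] R1 /= -1  ⇒  (0, 1, 1, 0)
     R0 -= 1/3·R1  ⇒  (1, 0, -4/3, 1)
     R2 -= 4/3·R1  ⇒  (0, 0, -7/3, 2)
     R3 -= 2·R1  ⇒  (0, 0, 0, -3)
[3] R2 /= -7/3  ⇒  (0, 0, 1, -6/7)
     R0 -= -4/3·R2  ⇒  (1, 0, 0, -1/7)
     R1 -= 1·R2  ⇒  (0, 1, 0, 6/7)
[4] R3 /= -3  ⇒  (0, 0, 0, 1)
     R0 -= -1/7·R3  ⇒  (1, 0, 0, 0)
     R1 -= 6/7·R3  ⇒  (0, 1, 0, 0)
     R2 -= -6/7·R3  ⇒  (0, 0, 1, 0)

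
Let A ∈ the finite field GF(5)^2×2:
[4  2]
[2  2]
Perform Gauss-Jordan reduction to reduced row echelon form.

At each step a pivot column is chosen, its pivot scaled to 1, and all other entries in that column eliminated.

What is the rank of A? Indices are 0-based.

[1] R0 /= 4  ⇒  (1, 3)
     R1 -= 2·R0  ⇒  (0, 1)
[2] R1 /= 1  ⇒  (0, 1)
     R0 -= 3·R1  ⇒  (1, 0)

rank = 2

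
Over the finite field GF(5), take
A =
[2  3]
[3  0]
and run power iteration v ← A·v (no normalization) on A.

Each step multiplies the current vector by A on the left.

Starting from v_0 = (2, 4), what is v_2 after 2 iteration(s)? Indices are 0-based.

v_2 = (0, 3)

v_0 = (2, 4).
v_1 = A·v_0 = (1, 1).
v_2 = A·v_1 = (0, 3).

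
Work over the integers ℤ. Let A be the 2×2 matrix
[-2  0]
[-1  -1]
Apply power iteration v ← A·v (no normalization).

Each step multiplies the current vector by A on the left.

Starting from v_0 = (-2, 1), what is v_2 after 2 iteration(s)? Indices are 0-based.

v_0 = (-2, 1).
v_1 = A·v_0 = (4, 1).
v_2 = A·v_1 = (-8, -5).

v_2 = (-8, -5)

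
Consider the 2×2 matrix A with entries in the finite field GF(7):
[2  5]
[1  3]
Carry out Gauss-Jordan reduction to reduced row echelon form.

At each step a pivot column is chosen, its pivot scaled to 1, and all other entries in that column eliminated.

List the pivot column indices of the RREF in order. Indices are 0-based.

step 1: normalize row 0 (÷2) = (1, 6)
  row 1: subtract 1×row0 = (0, 4)
step 2: normalize row 1 (÷4) = (0, 1)
  row 0: subtract 6×row1 = (1, 0)

pivot columns: 0, 1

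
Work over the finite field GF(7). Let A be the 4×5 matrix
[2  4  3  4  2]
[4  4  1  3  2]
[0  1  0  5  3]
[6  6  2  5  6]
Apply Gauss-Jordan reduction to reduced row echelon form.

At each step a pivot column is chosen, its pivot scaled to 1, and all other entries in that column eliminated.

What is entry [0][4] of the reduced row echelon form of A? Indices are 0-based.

[1] R0 /= 2  ⇒  (1, 2, 5, 2, 1)
     R1 -= 4·R0  ⇒  (0, 3, 2, 2, 5)
     R3 -= 6·R0  ⇒  (0, 1, 0, 0, 0)
[2] R1 /= 3  ⇒  (0, 1, 3, 3, 4)
     R0 -= 2·R1  ⇒  (1, 0, 6, 3, 0)
     R2 -= 1·R1  ⇒  (0, 0, 4, 2, 6)
     R3 -= 1·R1  ⇒  (0, 0, 4, 4, 3)
[3] R2 /= 4  ⇒  (0, 0, 1, 4, 5)
     R0 -= 6·R2  ⇒  (1, 0, 0, 0, 5)
     R1 -= 3·R2  ⇒  (0, 1, 0, 5, 3)
     R3 -= 4·R2  ⇒  (0, 0, 0, 2, 4)
[4] R3 /= 2  ⇒  (0, 0, 0, 1, 2)
     R1 -= 5·R3  ⇒  (0, 1, 0, 0, 0)
     R2 -= 4·R3  ⇒  (0, 0, 1, 0, 4)

M[0][4] = 5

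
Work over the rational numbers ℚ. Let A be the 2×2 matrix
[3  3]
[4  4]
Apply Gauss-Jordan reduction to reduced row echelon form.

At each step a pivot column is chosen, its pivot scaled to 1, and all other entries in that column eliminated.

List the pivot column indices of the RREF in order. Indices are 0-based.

pivot columns: 0

pivot(0,0)=3: scale R0 → (1, 1)
  clear (1,0): R1 −= (4)R0 → (0, 0)
col 1: no nonzero at/below row 1; advance.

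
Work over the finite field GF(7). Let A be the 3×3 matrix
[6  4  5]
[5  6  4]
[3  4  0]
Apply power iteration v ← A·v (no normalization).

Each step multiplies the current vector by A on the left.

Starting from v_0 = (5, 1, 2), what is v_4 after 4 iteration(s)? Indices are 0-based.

v_0 = (5, 1, 2).
v_1 = A·v_0 = (2, 4, 5).
v_2 = A·v_1 = (4, 5, 1).
v_3 = A·v_2 = (0, 5, 4).
v_4 = A·v_3 = (5, 4, 6).

v_4 = (5, 4, 6)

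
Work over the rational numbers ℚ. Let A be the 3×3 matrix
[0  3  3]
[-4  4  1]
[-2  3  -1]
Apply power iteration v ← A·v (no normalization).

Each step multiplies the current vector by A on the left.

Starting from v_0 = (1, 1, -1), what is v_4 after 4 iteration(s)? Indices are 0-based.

v_0 = (1, 1, -1).
v_1 = A·v_0 = (0, -1, 2).
v_2 = A·v_1 = (3, -2, -5).
v_3 = A·v_2 = (-21, -25, -7).
v_4 = A·v_3 = (-96, -23, -26).

v_4 = (-96, -23, -26)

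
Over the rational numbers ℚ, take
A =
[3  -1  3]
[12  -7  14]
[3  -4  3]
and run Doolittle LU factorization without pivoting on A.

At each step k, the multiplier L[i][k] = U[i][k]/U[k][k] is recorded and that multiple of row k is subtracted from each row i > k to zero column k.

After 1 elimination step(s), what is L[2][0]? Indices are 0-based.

L[2][0] = 1

[col 0] pivot 3
  R1 -= 4*R0 → (0, -3, 2)  (L[1][0] := 4)
  R2 -= 1*R0 → (0, -3, 0)  (L[2][0] := 1)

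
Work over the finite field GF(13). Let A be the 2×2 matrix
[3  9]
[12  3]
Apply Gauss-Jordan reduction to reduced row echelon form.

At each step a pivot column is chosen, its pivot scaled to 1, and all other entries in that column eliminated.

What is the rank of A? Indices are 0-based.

rank = 2

pivot(0,0)=3: scale R0 → (1, 3)
  clear (1,0): R1 −= (12)R0 → (0, 6)
pivot(1,1)=6: scale R1 → (0, 1)
  clear (0,1): R0 −= (3)R1 → (1, 0)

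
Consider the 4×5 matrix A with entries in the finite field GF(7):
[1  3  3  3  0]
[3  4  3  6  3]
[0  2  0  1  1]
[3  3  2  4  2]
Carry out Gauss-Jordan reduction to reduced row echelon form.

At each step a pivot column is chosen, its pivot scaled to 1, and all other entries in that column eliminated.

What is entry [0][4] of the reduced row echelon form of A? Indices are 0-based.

pivot(0,0)=1: scale R0 → (1, 3, 3, 3, 0)
  clear (1,0): R1 −= (3)R0 → (0, 2, 1, 4, 3)
  clear (3,0): R3 −= (3)R0 → (0, 1, 0, 2, 2)
pivot(1,1)=2: scale R1 → (0, 1, 4, 2, 5)
  clear (0,1): R0 −= (3)R1 → (1, 0, 5, 4, 6)
  clear (2,1): R2 −= (2)R1 → (0, 0, 6, 4, 5)
  clear (3,1): R3 −= (1)R1 → (0, 0, 3, 0, 4)
pivot(2,2)=6: scale R2 → (0, 0, 1, 3, 2)
  clear (0,2): R0 −= (5)R2 → (1, 0, 0, 3, 3)
  clear (1,2): R1 −= (4)R2 → (0, 1, 0, 4, 4)
  clear (3,2): R3 −= (3)R2 → (0, 0, 0, 5, 5)
pivot(3,3)=5: scale R3 → (0, 0, 0, 1, 1)
  clear (0,3): R0 −= (3)R3 → (1, 0, 0, 0, 0)
  clear (1,3): R1 −= (4)R3 → (0, 1, 0, 0, 0)
  clear (2,3): R2 −= (3)R3 → (0, 0, 1, 0, 6)

M[0][4] = 0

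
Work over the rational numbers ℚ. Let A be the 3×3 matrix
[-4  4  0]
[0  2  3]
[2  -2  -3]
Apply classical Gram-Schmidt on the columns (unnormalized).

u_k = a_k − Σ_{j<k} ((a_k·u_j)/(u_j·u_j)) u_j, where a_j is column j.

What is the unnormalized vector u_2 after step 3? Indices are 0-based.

Step 1: u_0 = a_0 = (-4, 0, 2).
Step 2: u_1 = a_1 − (-1)·u_0 = (0, 2, 0).
Step 3: u_2 = a_2 − (-3/10)·u_0 − (3/2)·u_1 = (-6/5, 0, -12/5).

u_2 = (-6/5, 0, -12/5)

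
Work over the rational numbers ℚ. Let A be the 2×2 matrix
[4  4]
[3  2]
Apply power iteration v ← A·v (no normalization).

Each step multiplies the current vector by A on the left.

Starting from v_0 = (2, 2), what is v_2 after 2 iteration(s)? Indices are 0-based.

v_0 = (2, 2).
v_1 = A·v_0 = (16, 10).
v_2 = A·v_1 = (104, 68).

v_2 = (104, 68)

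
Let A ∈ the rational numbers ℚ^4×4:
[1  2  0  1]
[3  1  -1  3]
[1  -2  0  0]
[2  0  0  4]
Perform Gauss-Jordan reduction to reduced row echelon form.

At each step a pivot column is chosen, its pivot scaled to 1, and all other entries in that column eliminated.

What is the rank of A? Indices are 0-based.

rank = 4

step 1: normalize row 0 (÷1) = (1, 2, 0, 1)
  row 1: subtract 3×row0 = (0, -5, -1, 0)
  row 2: subtract 1×row0 = (0, -4, 0, -1)
  row 3: subtract 2×row0 = (0, -4, 0, 2)
step 2: normalize row 1 (÷-5) = (0, 1, 1/5, 0)
  row 0: subtract 2×row1 = (1, 0, -2/5, 1)
  row 2: subtract -4×row1 = (0, 0, 4/5, -1)
  row 3: subtract -4×row1 = (0, 0, 4/5, 2)
step 3: normalize row 2 (÷4/5) = (0, 0, 1, -5/4)
  row 0: subtract -2/5×row2 = (1, 0, 0, 1/2)
  row 1: subtract 1/5×row2 = (0, 1, 0, 1/4)
  row 3: subtract 4/5×row2 = (0, 0, 0, 3)
step 4: normalize row 3 (÷3) = (0, 0, 0, 1)
  row 0: subtract 1/2×row3 = (1, 0, 0, 0)
  row 1: subtract 1/4×row3 = (0, 1, 0, 0)
  row 2: subtract -5/4×row3 = (0, 0, 1, 0)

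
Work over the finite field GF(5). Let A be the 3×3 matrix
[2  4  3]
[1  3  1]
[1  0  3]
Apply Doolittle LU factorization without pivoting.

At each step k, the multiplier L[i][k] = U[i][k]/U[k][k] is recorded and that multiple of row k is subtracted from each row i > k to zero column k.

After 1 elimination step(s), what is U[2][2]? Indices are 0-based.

Step 1: pivot at (0,0) is 2.
  row1 ← row1 − (3)·row0  ⇒  L[1][0]=3, U row1=(0, 1, 2)
  row2 ← row2 − (3)·row0  ⇒  L[2][0]=3, U row2=(0, 3, 4)

U[2][2] = 4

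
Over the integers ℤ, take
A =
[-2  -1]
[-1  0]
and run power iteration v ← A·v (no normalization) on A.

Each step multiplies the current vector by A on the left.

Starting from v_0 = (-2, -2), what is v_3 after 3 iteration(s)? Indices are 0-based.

v_0 = (-2, -2).
v_1 = A·v_0 = (6, 2).
v_2 = A·v_1 = (-14, -6).
v_3 = A·v_2 = (34, 14).

v_3 = (34, 14)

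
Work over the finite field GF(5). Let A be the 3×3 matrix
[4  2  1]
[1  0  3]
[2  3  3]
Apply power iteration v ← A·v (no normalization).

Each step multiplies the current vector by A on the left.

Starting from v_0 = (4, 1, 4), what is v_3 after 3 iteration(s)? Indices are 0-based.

v_3 = (0, 1, 2)

v_0 = (4, 1, 4).
v_1 = A·v_0 = (2, 1, 3).
v_2 = A·v_1 = (3, 1, 1).
v_3 = A·v_2 = (0, 1, 2).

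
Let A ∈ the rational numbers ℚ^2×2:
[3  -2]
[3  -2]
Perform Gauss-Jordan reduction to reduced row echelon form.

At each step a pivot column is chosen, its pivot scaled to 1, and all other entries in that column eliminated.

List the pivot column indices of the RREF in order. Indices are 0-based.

pivot(0,0)=3: scale R0 → (1, -2/3)
  clear (1,0): R1 −= (3)R0 → (0, 0)
col 1: no nonzero at/below row 1; advance.

pivot columns: 0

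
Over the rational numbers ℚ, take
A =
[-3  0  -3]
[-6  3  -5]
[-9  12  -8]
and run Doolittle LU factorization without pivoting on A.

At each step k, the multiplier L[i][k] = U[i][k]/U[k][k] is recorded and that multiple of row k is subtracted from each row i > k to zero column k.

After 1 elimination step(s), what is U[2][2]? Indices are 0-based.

U[2][2] = 1

Step 1: pivot at (0,0) is -3.
  row1 ← row1 − (2)·row0  ⇒  L[1][0]=2, U row1=(0, 3, 1)
  row2 ← row2 − (3)·row0  ⇒  L[2][0]=3, U row2=(0, 12, 1)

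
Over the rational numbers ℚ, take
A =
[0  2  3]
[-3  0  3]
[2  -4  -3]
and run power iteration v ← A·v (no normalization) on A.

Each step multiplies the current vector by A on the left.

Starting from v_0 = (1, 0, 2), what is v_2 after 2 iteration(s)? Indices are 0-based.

v_0 = (1, 0, 2).
v_1 = A·v_0 = (6, 3, -4).
v_2 = A·v_1 = (-6, -30, 12).

v_2 = (-6, -30, 12)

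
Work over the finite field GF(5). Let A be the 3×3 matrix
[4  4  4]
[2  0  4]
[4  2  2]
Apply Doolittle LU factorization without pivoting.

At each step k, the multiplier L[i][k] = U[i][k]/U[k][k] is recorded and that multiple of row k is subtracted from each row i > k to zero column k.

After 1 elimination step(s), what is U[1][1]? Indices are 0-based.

k=0: U[0][0]=4
  eliminate (1,0): mult=3, new row 1: (0, 3, 2); set L[1][0]=3
  eliminate (2,0): mult=1, new row 2: (0, 3, 3); set L[2][0]=1

U[1][1] = 3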